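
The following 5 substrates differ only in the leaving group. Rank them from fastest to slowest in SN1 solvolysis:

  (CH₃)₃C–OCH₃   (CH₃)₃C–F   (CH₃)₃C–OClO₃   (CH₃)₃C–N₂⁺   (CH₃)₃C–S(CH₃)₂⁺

(CH₃)₃C–N₂⁺ > (CH₃)₃C–OClO₃ > (CH₃)₃C–S(CH₃)₂⁺ > (CH₃)₃C–F > (CH₃)₃C–OCH₃

With the same alkyl group throughout, only the leaving group differentiates the rates.
The more stable X⁻ (or X) is on its own — i.e. the weaker a base it is — the better a leaving group it makes.
(CH₃)₃C–N₂⁺ loses N₂: no meaningful conjugate acid; N₂ departs as an exceptionally stable neutral molecule
(CH₃)₃C–OClO₃ loses ClO₄⁻: pKₐ(HClO₄) ≈ -10
(CH₃)₃C–S(CH₃)₂⁺ loses SR'₂: pKₐ(R'₂SH⁺) ≈ -7
(CH₃)₃C–F loses F⁻: pKₐ(HF) ≈ 3.2
(CH₃)₃C–OCH₃ loses CH₃O⁻: pKₐ(CH₃OH) ≈ 15.5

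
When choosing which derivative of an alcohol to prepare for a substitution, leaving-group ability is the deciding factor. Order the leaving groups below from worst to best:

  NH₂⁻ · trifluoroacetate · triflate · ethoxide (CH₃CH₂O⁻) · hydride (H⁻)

NH₂⁻ < hydride (H⁻) < ethoxide (CH₃CH₂O⁻) < trifluoroacetate < triflate

Rank by basicity of the departing species: weakest base leaves most easily.
triflate: pKₐ(CF₃SO₃H (triflic acid)) ≈ -14 — charge spread over three oxygens and a CF₃ group; the premier leaving group in synthesis
trifluoroacetate: pKₐ(CF₃COOH) ≈ 0.2
ethoxide (CH₃CH₂O⁻): pKₐ(CH₃CH₂OH) ≈ 16 — strong base; alkoxides do not leave unassisted
hydride (H⁻): pKₐ(H₂) ≈ 36 — extremely strong base; leaves only in special hydride-transfer contexts
NH₂⁻: pKₐ(NH₃) ≈ 38
The question asks for worst first, so the sequence is read in increasing leaving-group ability.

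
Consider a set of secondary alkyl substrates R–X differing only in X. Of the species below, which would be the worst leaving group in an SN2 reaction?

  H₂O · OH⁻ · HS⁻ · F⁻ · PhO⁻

H₂O: pKₐ(H₃O⁺) ≈ -1.7
F⁻: pKₐ(HF) ≈ 3.2
HS⁻: pKₐ(H₂S) ≈ 7
PhO⁻: pKₐ(C₆H₅OH (phenol)) ≈ 10
OH⁻: pKₐ(H₂O) ≈ 15.7

OH⁻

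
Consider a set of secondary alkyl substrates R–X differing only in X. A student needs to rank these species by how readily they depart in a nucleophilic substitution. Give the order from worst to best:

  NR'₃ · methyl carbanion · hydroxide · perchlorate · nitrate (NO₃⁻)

The more stable X⁻ (or X) is on its own — i.e. the weaker a base it is — the better a leaving group it makes.
perchlorate: pKₐ(HClO₄) ≈ -10
nitrate (NO₃⁻): pKₐ(HNO₃) ≈ -1.3
NR'₃: pKₐ(R'₃NH⁺) ≈ 10.7
hydroxide: pKₐ(H₂O) ≈ 15.7
methyl carbanion: pKₐ(CH₄) ≈ 48
Reversing gives the worst-to-best order requested.

methyl carbanion < hydroxide < NR'₃ < nitrate (NO₃⁻) < perchlorate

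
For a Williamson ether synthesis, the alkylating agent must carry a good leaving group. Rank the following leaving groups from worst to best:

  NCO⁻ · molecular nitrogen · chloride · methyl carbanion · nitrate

methyl carbanion < NCO⁻ < nitrate < chloride < molecular nitrogen

Leaving-group ability tracks the stability of the departed species; conjugate-acid pKₐ is the usual yardstick (lower pKₐ → better LG).
molecular nitrogen: no meaningful conjugate acid; N₂ departs as an exceptionally stable neutral molecule
chloride: pKₐ(HCl) ≈ -7 — moderately weak base
nitrate: pKₐ(HNO₃) ≈ -1.3 — resonance-delocalised over three oxygens
NCO⁻: pKₐ(HOCN) ≈ 3.5
methyl carbanion: pKₐ(CH₄) ≈ 48 — unstabilised carbanion; the worst conceivable leaving group
Listed from poorest to best leaving group as asked.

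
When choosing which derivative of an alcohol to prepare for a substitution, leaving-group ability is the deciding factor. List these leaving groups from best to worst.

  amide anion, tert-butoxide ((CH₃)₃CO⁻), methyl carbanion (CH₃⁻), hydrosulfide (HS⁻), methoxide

Leaving-group ability tracks the stability of the departed species; conjugate-acid pKₐ is the usual yardstick (lower pKₐ → better LG).
hydrosulfide (HS⁻): pKₐ(H₂S) ≈ 7
methoxide: pKₐ(CH₃OH) ≈ 15.5
tert-butoxide ((CH₃)₃CO⁻): pKₐ(t-BuOH) ≈ 18
amide anion: pKₐ(NH₃) ≈ 38
methyl carbanion (CH₃⁻): pKₐ(CH₄) ≈ 48

hydrosulfide (HS⁻) > methoxide > tert-butoxide ((CH₃)₃CO⁻) > amide anion > methyl carbanion (CH₃⁻)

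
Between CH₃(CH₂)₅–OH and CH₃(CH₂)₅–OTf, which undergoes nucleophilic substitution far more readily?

CH₃(CH₂)₅–OTf

From CH₃(CH₂)₅–OH the departing group would be OH⁻ (pKₐ(H₂O) ≈ 15.7). Strong base; essentially never leaves without prior activation.
From CH₃(CH₂)₅–OTf the leaving group is OTf⁻ (pKₐ(CF₃SO₃H (triflic acid)) ≈ -14). Charge spread over three oxygens and a CF₃ group; the premier leaving group in synthesis.
(In practice CH₃(CH₂)₅–OTf is made from CH₃(CH₂)₅–OH by treatment with Tf₂O / 2,6-lutidine, converting the hydroxyl into a triflate.)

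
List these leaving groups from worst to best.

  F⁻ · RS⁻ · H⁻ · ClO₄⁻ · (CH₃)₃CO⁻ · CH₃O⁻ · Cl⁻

A good leaving group is a weak base: the lower the pKₐ of its conjugate acid, the more readily it departs.
ClO₄⁻: pKₐ(HClO₄) ≈ -10
Cl⁻: pKₐ(HCl) ≈ -7
F⁻: pKₐ(HF) ≈ 3.2
RS⁻: pKₐ(RSH (a thiol)) ≈ 10.5
CH₃O⁻: pKₐ(CH₃OH) ≈ 15.5
(CH₃)₃CO⁻: pKₐ(t-BuOH) ≈ 18
H⁻: pKₐ(H₂) ≈ 36
Listed from poorest to best leaving group as asked.

H⁻ < (CH₃)₃CO⁻ < CH₃O⁻ < RS⁻ < F⁻ < Cl⁻ < ClO₄⁻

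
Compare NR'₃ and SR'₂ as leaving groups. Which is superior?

SR'₂

SR'₂ is the better leaving group.
pKₐ(R'₂SH⁺) ≈ -7 versus pKₐ(R'₃NH⁺) ≈ 10.7: SR'₂ is the much weaker base.
Neutral; leaves from a sulfonium salt (R–SR'₂⁺).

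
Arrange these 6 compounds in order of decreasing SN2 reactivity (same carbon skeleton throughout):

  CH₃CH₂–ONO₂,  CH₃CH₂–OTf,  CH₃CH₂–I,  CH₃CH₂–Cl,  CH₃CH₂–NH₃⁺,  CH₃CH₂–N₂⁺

Identical carbon frameworks mean the comparison reduces to leaving-group quality.
A good leaving group is a weak base: the lower the pKₐ of its conjugate acid, the more readily it departs.
CH₃CH₂–N₂⁺ loses N₂: no meaningful conjugate acid; N₂ departs as an exceptionally stable neutral molecule
CH₃CH₂–OTf loses OTf⁻: pKₐ(CF₃SO₃H (triflic acid)) ≈ -14
CH₃CH₂–I loses I⁻: pKₐ(HI) ≈ -10
CH₃CH₂–Cl loses Cl⁻: pKₐ(HCl) ≈ -7
CH₃CH₂–ONO₂ loses NO₃⁻: pKₐ(HNO₃) ≈ -1.3
CH₃CH₂–NH₃⁺ loses NH₃: pKₐ(NH₄⁺) ≈ 9.2

CH₃CH₂–N₂⁺ > CH₃CH₂–OTf > CH₃CH₂–I > CH₃CH₂–Cl > CH₃CH₂–ONO₂ > CH₃CH₂–NH₃⁺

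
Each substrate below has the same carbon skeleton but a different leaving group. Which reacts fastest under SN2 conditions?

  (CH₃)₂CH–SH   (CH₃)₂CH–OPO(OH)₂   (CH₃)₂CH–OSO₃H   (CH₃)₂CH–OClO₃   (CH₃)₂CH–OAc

(CH₃)₂CH–OClO₃

The skeletons are identical, so relative rate is governed entirely by leaving-group ability.
Leaving-group ability tracks the stability of the departed species; conjugate-acid pKₐ is the usual yardstick (lower pKₐ → better LG).
(CH₃)₂CH–OClO₃ loses ClO₄⁻: pKₐ(HClO₄) ≈ -10
(CH₃)₂CH–OSO₃H loses HSO₄⁻: pKₐ(H₂SO₄) ≈ -3
(CH₃)₂CH–OPO(OH)₂ loses H₂PO₄⁻: pKₐ(H₃PO₄) ≈ 2.1
(CH₃)₂CH–OAc loses AcO⁻: pKₐ(CH₃COOH) ≈ 4.8
(CH₃)₂CH–SH loses HS⁻: pKₐ(H₂S) ≈ 7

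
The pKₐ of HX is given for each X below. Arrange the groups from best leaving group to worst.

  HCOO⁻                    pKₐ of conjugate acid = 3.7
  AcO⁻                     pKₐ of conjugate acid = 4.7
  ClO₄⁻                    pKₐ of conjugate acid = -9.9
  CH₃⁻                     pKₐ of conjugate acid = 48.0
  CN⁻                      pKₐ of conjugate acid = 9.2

Lower conjugate-acid pKₐ ⇒ weaker base ⇒ better leaving group.
Sorting by the given values: ClO₄⁻ (-9.9), HCOO⁻ (3.7), AcO⁻ (4.7), CN⁻ (9.2), CH₃⁻ (48.0).

ClO₄⁻ > HCOO⁻ > AcO⁻ > CN⁻ > CH₃⁻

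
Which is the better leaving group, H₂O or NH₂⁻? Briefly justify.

H₂O is the better leaving group.
pKₐ(H₃O⁺) ≈ -1.7 versus pKₐ(NH₃) ≈ 38: H₂O is the much weaker base.
Neutral; leaves from a protonated alcohol (R–OH₂⁺).

H₂O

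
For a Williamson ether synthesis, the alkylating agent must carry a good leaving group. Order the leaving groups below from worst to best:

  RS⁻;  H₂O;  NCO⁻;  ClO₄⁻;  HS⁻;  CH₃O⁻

CH₃O⁻ < RS⁻ < HS⁻ < NCO⁻ < H₂O < ClO₄⁻

ClO₄⁻: pKₐ(HClO₄) ≈ -10
H₂O: pKₐ(H₃O⁺) ≈ -1.7
NCO⁻: pKₐ(HOCN) ≈ 3.5
HS⁻: pKₐ(H₂S) ≈ 7
RS⁻: pKₐ(RSH (a thiol)) ≈ 10.5
CH₃O⁻: pKₐ(CH₃OH) ≈ 15.5
Reversing gives the worst-to-best order requested.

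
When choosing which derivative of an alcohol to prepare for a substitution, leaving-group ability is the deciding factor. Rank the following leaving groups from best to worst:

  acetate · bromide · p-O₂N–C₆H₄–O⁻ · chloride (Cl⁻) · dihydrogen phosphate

bromide > chloride (Cl⁻) > dihydrogen phosphate > acetate > p-O₂N–C₆H₄–O⁻

bromide: pKₐ(HBr) ≈ -9
chloride (Cl⁻): pKₐ(HCl) ≈ -7
dihydrogen phosphate: pKₐ(H₃PO₄) ≈ 2.1
acetate: pKₐ(CH₃COOH) ≈ 4.8
p-O₂N–C₆H₄–O⁻: pKₐ(p-nitrophenol) ≈ 7.2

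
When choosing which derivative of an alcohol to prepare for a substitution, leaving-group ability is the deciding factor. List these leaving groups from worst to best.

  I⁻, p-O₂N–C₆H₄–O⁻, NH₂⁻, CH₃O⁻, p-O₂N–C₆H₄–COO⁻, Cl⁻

A good leaving group is a weak base: the lower the pKₐ of its conjugate acid, the more readily it departs.
I⁻: pKₐ(HI) ≈ -10 — large, highly polarisable; very weak base
Cl⁻: pKₐ(HCl) ≈ -7
p-O₂N–C₆H₄–COO⁻: pKₐ(p-nitrobenzoic acid) ≈ 3.4 — electron-withdrawing nitro group stabilises the carboxylate
p-O₂N–C₆H₄–O⁻: pKₐ(p-nitrophenol) ≈ 7.2 — nitro group delocalises the charge; the classic chromogenic LG
CH₃O⁻: pKₐ(CH₃OH) ≈ 15.5 — strong base; alkoxides do not leave unassisted
NH₂⁻: pKₐ(NH₃) ≈ 38 — extremely strong base; never a leaving group
Reversing gives the worst-to-best order requested.

NH₂⁻ < CH₃O⁻ < p-O₂N–C₆H₄–O⁻ < p-O₂N–C₆H₄–COO⁻ < Cl⁻ < I⁻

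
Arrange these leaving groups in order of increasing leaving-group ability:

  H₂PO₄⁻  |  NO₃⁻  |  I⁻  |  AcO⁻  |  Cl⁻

AcO⁻ < H₂PO₄⁻ < NO₃⁻ < Cl⁻ < I⁻

A good leaving group is a weak base: the lower the pKₐ of its conjugate acid, the more readily it departs.
I⁻: pKₐ(HI) ≈ -10 — large, highly polarisable; very weak base
Cl⁻: pKₐ(HCl) ≈ -7 — moderately weak base
NO₃⁻: pKₐ(HNO₃) ≈ -1.3
H₂PO₄⁻: pKₐ(H₃PO₄) ≈ 2.1 — moderate base; biological leaving group after further activation
AcO⁻: pKₐ(CH₃COOH) ≈ 4.8 — resonance-stabilised but still a weak base
The question asks for worst first, so the sequence is read in increasing leaving-group ability.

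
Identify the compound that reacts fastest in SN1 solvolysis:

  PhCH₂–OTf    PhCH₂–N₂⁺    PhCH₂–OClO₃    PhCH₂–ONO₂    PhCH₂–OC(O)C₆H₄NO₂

PhCH₂–N₂⁺

The skeletons are identical, so relative rate is governed entirely by leaving-group ability.
Rank by basicity of the departing species: weakest base leaves most easily.
PhCH₂–N₂⁺ loses N₂: no meaningful conjugate acid; N₂ departs as an exceptionally stable neutral molecule
PhCH₂–OTf loses OTf⁻: pKₐ(CF₃SO₃H (triflic acid)) ≈ -14
PhCH₂–OClO₃ loses ClO₄⁻: pKₐ(HClO₄) ≈ -10
PhCH₂–ONO₂ loses NO₃⁻: pKₐ(HNO₃) ≈ -1.3
PhCH₂–OC(O)C₆H₄NO₂ loses p-O₂N–C₆H₄–COO⁻: pKₐ(p-nitrobenzoic acid) ≈ 3.4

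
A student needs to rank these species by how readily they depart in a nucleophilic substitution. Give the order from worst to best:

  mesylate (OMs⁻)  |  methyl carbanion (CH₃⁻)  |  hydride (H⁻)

methyl carbanion (CH₃⁻) < hydride (H⁻) < mesylate (OMs⁻)

mesylate (OMs⁻): pKₐ(CH₃SO₃H (MsOH)) ≈ -1.9
hydride (H⁻): pKₐ(H₂) ≈ 36 — extremely strong base; leaves only in special hydride-transfer contexts
methyl carbanion (CH₃⁻): pKₐ(CH₄) ≈ 48 — unstabilised carbanion; the worst conceivable leaving group
The question asks for worst first, so the sequence is read in increasing leaving-group ability.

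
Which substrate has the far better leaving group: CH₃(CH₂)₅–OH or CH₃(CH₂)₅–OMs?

From CH₃(CH₂)₅–OH the departing group would be OH⁻ (pKₐ(H₂O) ≈ 15.7). Strong base; essentially never leaves without prior activation.
From CH₃(CH₂)₅–OMs the leaving group is OMs⁻ (pKₐ(CH₃SO₃H (MsOH)) ≈ -1.9). Resonance-delocalised alkanesulfonate.
(In practice CH₃(CH₂)₅–OMs is made from CH₃(CH₂)₅–OH by treatment with MsCl / Et₃N, converting the hydroxyl into a mesylate.)

CH₃(CH₂)₅–OMs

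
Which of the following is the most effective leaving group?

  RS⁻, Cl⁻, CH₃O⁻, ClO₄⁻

The more stable X⁻ (or X) is on its own — i.e. the weaker a base it is — the better a leaving group it makes.
ClO₄⁻: pKₐ(HClO₄) ≈ -10
Cl⁻: pKₐ(HCl) ≈ -7
RS⁻: pKₐ(RSH (a thiol)) ≈ 10.5
CH₃O⁻: pKₐ(CH₃OH) ≈ 15.5

ClO₄⁻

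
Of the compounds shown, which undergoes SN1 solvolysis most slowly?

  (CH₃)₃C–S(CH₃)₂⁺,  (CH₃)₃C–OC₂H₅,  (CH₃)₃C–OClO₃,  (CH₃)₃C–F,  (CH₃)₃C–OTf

(CH₃)₃C–OC₂H₅

With the same alkyl group throughout, only the leaving group differentiates the rates.
The more stable X⁻ (or X) is on its own — i.e. the weaker a base it is — the better a leaving group it makes.
(CH₃)₃C–OTf loses OTf⁻: pKₐ(CF₃SO₃H (triflic acid)) ≈ -14
(CH₃)₃C–OClO₃ loses ClO₄⁻: pKₐ(HClO₄) ≈ -10
(CH₃)₃C–S(CH₃)₂⁺ loses SR'₂: pKₐ(R'₂SH⁺) ≈ -7
(CH₃)₃C–F loses F⁻: pKₐ(HF) ≈ 3.2
(CH₃)₃C–OC₂H₅ loses CH₃CH₂O⁻: pKₐ(CH₃CH₂OH) ≈ 16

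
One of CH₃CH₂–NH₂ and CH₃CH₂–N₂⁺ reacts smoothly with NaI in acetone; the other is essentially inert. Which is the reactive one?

From CH₃CH₂–NH₂ the departing group would be NH₂⁻ (pKₐ(NH₃) ≈ 38). Extremely strong base; never a leaving group.
From CH₃CH₂–N₂⁺ the leaving group is N₂ (no meaningful conjugate acid; N₂ departs as an exceptionally stable neutral molecule).
(In practice CH₃CH₂–N₂⁺ is made from CH₃CH₂–NH₂ by diazotisation (NaNO₂ / HCl, 0 °C), generating a diazonium salt that expels N₂.)

CH₃CH₂–N₂⁺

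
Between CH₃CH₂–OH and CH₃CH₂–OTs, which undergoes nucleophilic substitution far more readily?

CH₃CH₂–OTs

From CH₃CH₂–OH the departing group would be OH⁻ (pKₐ(H₂O) ≈ 15.7). Strong base; essentially never leaves without prior activation.
From CH₃CH₂–OTs the leaving group is OTs⁻ (pKₐ(p-CH₃C₆H₄SO₃H (TsOH)) ≈ -2.8). Resonance-delocalised arenesulfonate.
(In practice CH₃CH₂–OTs is made from CH₃CH₂–OH by treatment with TsCl / pyridine, converting the hydroxyl into a tosylate.)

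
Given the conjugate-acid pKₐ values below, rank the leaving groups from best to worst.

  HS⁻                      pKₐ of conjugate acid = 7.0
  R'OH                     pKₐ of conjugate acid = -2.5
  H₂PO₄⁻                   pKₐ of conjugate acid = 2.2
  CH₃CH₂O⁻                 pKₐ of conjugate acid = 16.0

R'OH > H₂PO₄⁻ > HS⁻ > CH₃CH₂O⁻

Lower conjugate-acid pKₐ ⇒ weaker base ⇒ better leaving group.
Sorting by the given values: R'OH (-2.5), H₂PO₄⁻ (2.2), HS⁻ (7.0), CH₃CH₂O⁻ (16.0).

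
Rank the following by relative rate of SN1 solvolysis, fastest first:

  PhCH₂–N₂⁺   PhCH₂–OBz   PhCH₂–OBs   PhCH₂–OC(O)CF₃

The skeletons are identical, so relative rate is governed entirely by leaving-group ability.
The more stable X⁻ (or X) is on its own — i.e. the weaker a base it is — the better a leaving group it makes.
PhCH₂–N₂⁺ loses N₂: no meaningful conjugate acid; N₂ departs as an exceptionally stable neutral molecule
PhCH₂–OBs loses OBs⁻: pKₐ(p-BrC₆H₄SO₃H) ≈ -2.8
PhCH₂–OC(O)CF₃ loses CF₃COO⁻: pKₐ(CF₃COOH) ≈ 0.2
PhCH₂–OBz loses PhCOO⁻: pKₐ(C₆H₅COOH) ≈ 4.2

PhCH₂–N₂⁺ > PhCH₂–OBs > PhCH₂–OC(O)CF₃ > PhCH₂–OBz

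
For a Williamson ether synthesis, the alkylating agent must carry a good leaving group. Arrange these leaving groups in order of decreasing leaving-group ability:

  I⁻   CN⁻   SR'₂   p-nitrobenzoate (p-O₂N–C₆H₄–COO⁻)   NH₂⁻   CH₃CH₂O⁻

Rank by basicity of the departing species: weakest base leaves most easily.
I⁻: pKₐ(HI) ≈ -10
SR'₂: pKₐ(R'₂SH⁺) ≈ -7
p-nitrobenzoate (p-O₂N–C₆H₄–COO⁻): pKₐ(p-nitrobenzoic acid) ≈ 3.4
CN⁻: pKₐ(HCN) ≈ 9.2
CH₃CH₂O⁻: pKₐ(CH₃CH₂OH) ≈ 16
NH₂⁻: pKₐ(NH₃) ≈ 38

I⁻ > SR'₂ > p-nitrobenzoate (p-O₂N–C₆H₄–COO⁻) > CN⁻ > CH₃CH₂O⁻ > NH₂⁻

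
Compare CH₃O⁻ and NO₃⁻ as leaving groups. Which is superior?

NO₃⁻

NO₃⁻ is the better leaving group.
pKₐ(HNO₃) ≈ -1.3 versus pKₐ(CH₃OH) ≈ 15.5: NO₃⁻ is the much weaker base.
Resonance-delocalised over three oxygens.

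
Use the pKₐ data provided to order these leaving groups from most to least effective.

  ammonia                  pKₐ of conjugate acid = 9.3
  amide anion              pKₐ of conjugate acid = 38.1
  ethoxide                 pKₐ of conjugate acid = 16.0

Lower conjugate-acid pKₐ ⇒ weaker base ⇒ better leaving group.
Sorting by the given values: ammonia (9.3), ethoxide (16.0), amide anion (38.1).

ammonia > ethoxide > amide anion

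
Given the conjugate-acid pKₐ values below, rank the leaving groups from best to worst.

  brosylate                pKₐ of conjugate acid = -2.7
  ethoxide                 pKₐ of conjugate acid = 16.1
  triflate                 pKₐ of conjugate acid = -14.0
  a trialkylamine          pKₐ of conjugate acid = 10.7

Lower conjugate-acid pKₐ ⇒ weaker base ⇒ better leaving group.
Sorting by the given values: triflate (-14.0), brosylate (-2.7), a trialkylamine (10.7), ethoxide (16.1).

triflate > brosylate > a trialkylamine > ethoxide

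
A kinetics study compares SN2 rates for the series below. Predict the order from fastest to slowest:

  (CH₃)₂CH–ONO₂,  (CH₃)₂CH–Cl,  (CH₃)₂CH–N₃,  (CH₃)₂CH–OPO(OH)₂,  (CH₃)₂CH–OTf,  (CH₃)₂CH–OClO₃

(CH₃)₂CH–OTf > (CH₃)₂CH–OClO₃ > (CH₃)₂CH–Cl > (CH₃)₂CH–ONO₂ > (CH₃)₂CH–OPO(OH)₂ > (CH₃)₂CH–N₃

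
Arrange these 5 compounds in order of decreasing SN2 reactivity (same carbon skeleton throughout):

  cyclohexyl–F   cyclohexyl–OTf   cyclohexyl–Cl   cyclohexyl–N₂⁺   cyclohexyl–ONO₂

cyclohexyl–N₂⁺ > cyclohexyl–OTf > cyclohexyl–Cl > cyclohexyl–ONO₂ > cyclohexyl–F

With the same alkyl group throughout, only the leaving group differentiates the rates.
Leaving-group ability tracks the stability of the departed species; conjugate-acid pKₐ is the usual yardstick (lower pKₐ → better LG).
cyclohexyl–N₂⁺ loses N₂: no meaningful conjugate acid; N₂ departs as an exceptionally stable neutral molecule
cyclohexyl–OTf loses OTf⁻: pKₐ(CF₃SO₃H (triflic acid)) ≈ -14
cyclohexyl–Cl loses Cl⁻: pKₐ(HCl) ≈ -7
cyclohexyl–ONO₂ loses NO₃⁻: pKₐ(HNO₃) ≈ -1.3
cyclohexyl–F loses F⁻: pKₐ(HF) ≈ 3.2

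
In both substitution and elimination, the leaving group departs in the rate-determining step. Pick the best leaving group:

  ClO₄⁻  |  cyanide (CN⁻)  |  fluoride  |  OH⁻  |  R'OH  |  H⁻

ClO₄⁻

ClO₄⁻: pKₐ(HClO₄) ≈ -10
R'OH: pKₐ(R'OH₂⁺) ≈ -2.4
fluoride: pKₐ(HF) ≈ 3.2
cyanide (CN⁻): pKₐ(HCN) ≈ 9.2
OH⁻: pKₐ(H₂O) ≈ 15.7
H⁻: pKₐ(H₂) ≈ 36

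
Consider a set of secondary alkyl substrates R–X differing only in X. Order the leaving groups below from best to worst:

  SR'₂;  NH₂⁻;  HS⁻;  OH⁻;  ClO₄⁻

Rank by basicity of the departing species: weakest base leaves most easily.
ClO₄⁻: pKₐ(HClO₄) ≈ -10 — extremely weak base; rarely used for safety reasons
SR'₂: pKₐ(R'₂SH⁺) ≈ -7 — neutral; leaves from a sulfonium salt (R–SR'₂⁺)
HS⁻: pKₐ(H₂S) ≈ 7
OH⁻: pKₐ(H₂O) ≈ 15.7 — strong base; essentially never leaves without prior activation
NH₂⁻: pKₐ(NH₃) ≈ 38

ClO₄⁻ > SR'₂ > HS⁻ > OH⁻ > NH₂⁻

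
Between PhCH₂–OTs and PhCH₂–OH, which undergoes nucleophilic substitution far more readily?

From PhCH₂–OH the departing group would be OH⁻ (pKₐ(H₂O) ≈ 15.7). Strong base; essentially never leaves without prior activation.
From PhCH₂–OTs the leaving group is OTs⁻ (pKₐ(p-CH₃C₆H₄SO₃H (TsOH)) ≈ -2.8). Resonance-delocalised arenesulfonate.
(In practice PhCH₂–OTs is made from PhCH₂–OH by treatment with TsCl / pyridine, converting the hydroxyl into a tosylate.)

PhCH₂–OTs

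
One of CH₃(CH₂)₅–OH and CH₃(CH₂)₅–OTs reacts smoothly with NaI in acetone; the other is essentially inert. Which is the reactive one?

CH₃(CH₂)₅–OTs

From CH₃(CH₂)₅–OH the departing group would be OH⁻ (pKₐ(H₂O) ≈ 15.7). Strong base; essentially never leaves without prior activation.
From CH₃(CH₂)₅–OTs the leaving group is OTs⁻ (pKₐ(p-CH₃C₆H₄SO₃H (TsOH)) ≈ -2.8). Resonance-delocalised arenesulfonate.
(In practice CH₃(CH₂)₅–OTs is made from CH₃(CH₂)₅–OH by treatment with TsCl / pyridine, converting the hydroxyl into a tosylate.)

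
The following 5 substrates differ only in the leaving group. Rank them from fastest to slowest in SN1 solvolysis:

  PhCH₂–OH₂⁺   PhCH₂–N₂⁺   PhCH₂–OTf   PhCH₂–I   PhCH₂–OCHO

PhCH₂–N₂⁺ > PhCH₂–OTf > PhCH₂–I > PhCH₂–OH₂⁺ > PhCH₂–OCHO

Identical carbon frameworks mean the comparison reduces to leaving-group quality.
The more stable X⁻ (or X) is on its own — i.e. the weaker a base it is — the better a leaving group it makes.
PhCH₂–N₂⁺ loses N₂: no meaningful conjugate acid; N₂ departs as an exceptionally stable neutral molecule
PhCH₂–OTf loses OTf⁻: pKₐ(CF₃SO₃H (triflic acid)) ≈ -14
PhCH₂–I loses I⁻: pKₐ(HI) ≈ -10
PhCH₂–OH₂⁺ loses H₂O: pKₐ(H₃O⁺) ≈ -1.7
PhCH₂–OCHO loses HCOO⁻: pKₐ(HCOOH) ≈ 3.8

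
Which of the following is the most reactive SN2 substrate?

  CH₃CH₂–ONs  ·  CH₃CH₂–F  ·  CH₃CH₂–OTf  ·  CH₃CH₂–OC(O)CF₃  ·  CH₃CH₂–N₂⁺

Same R in every case — rank the leaving groups.
The more stable X⁻ (or X) is on its own — i.e. the weaker a base it is — the better a leaving group it makes.
CH₃CH₂–N₂⁺ loses N₂: no meaningful conjugate acid; N₂ departs as an exceptionally stable neutral molecule
CH₃CH₂–OTf loses OTf⁻: pKₐ(CF₃SO₃H (triflic acid)) ≈ -14
CH₃CH₂–ONs loses ONs⁻: pKₐ(p-O₂NC₆H₄SO₃H) ≈ -3.5
CH₃CH₂–OC(O)CF₃ loses CF₃COO⁻: pKₐ(CF₃COOH) ≈ 0.2
CH₃CH₂–F loses F⁻: pKₐ(HF) ≈ 3.2

CH₃CH₂–N₂⁺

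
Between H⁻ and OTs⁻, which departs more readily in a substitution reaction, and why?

OTs⁻

OTs⁻ is the better leaving group.
pKₐ(p-CH₃C₆H₄SO₃H (TsOH)) ≈ -2.8 versus pKₐ(H₂) ≈ 36: OTs⁻ is the much weaker base.
Resonance-delocalised arenesulfonate.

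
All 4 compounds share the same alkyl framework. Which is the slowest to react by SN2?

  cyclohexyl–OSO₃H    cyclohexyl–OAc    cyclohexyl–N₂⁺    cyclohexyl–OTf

The skeletons are identical, so relative rate is governed entirely by leaving-group ability.
The more stable X⁻ (or X) is on its own — i.e. the weaker a base it is — the better a leaving group it makes.
cyclohexyl–N₂⁺ loses N₂: no meaningful conjugate acid; N₂ departs as an exceptionally stable neutral molecule
cyclohexyl–OTf loses OTf⁻: pKₐ(CF₃SO₃H (triflic acid)) ≈ -14
cyclohexyl–OSO₃H loses HSO₄⁻: pKₐ(H₂SO₄) ≈ -3
cyclohexyl–OAc loses AcO⁻: pKₐ(CH₃COOH) ≈ 4.8

cyclohexyl–OAc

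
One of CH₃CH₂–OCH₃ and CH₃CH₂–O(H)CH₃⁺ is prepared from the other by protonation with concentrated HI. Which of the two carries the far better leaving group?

CH₃CH₂–O(H)CH₃⁺

From CH₃CH₂–OCH₃ the departing group would be CH₃O⁻ (pKₐ(CH₃OH) ≈ 15.5). Strong base; alkoxides do not leave unassisted.
From CH₃CH₂–O(H)CH₃⁺ the leaving group is R'OH (pKₐ(R'OH₂⁺) ≈ -2.4). Neutral; leaves from a protonated ether (an oxonium ion, R–O(H)R'⁺).
Protonation with concentrated HI works by allowing neutral methanol, rather than methoxide, to depart, making CH₃CH₂–O(H)CH₃⁺ enormously more reactive.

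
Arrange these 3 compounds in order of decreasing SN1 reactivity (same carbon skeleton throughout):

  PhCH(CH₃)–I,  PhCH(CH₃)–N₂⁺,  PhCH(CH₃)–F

PhCH(CH₃)–N₂⁺ > PhCH(CH₃)–I > PhCH(CH₃)–F

Same R in every case — rank the leaving groups.
The more stable X⁻ (or X) is on its own — i.e. the weaker a base it is — the better a leaving group it makes.
PhCH(CH₃)–N₂⁺ loses N₂: no meaningful conjugate acid; N₂ departs as an exceptionally stable neutral molecule
PhCH(CH₃)–I loses I⁻: pKₐ(HI) ≈ -10
PhCH(CH₃)–F loses F⁻: pKₐ(HF) ≈ 3.2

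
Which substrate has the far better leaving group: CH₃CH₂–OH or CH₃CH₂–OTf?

From CH₃CH₂–OH the departing group would be OH⁻ (pKₐ(H₂O) ≈ 15.7). Strong base; essentially never leaves without prior activation.
From CH₃CH₂–OTf the leaving group is OTf⁻ (pKₐ(CF₃SO₃H (triflic acid)) ≈ -14). Charge spread over three oxygens and a CF₃ group; the premier leaving group in synthesis.
(In practice CH₃CH₂–OTf is made from CH₃CH₂–OH by treatment with Tf₂O / 2,6-lutidine, converting the hydroxyl into a triflate.)

CH₃CH₂–OTf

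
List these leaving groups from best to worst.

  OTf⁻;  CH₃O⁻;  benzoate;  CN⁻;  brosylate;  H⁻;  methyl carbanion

OTf⁻ > brosylate > benzoate > CN⁻ > CH₃O⁻ > H⁻ > methyl carbanion

OTf⁻: pKₐ(CF₃SO₃H (triflic acid)) ≈ -14 — charge spread over three oxygens and a CF₃ group; the premier leaving group in synthesis
brosylate: pKₐ(p-BrC₆H₄SO₃H) ≈ -2.8
benzoate: pKₐ(C₆H₅COOH) ≈ 4.2 — aryl carboxylate
CN⁻: pKₐ(HCN) ≈ 9.2 — sp carbon stabilises the charge somewhat, but still a poor LG
CH₃O⁻: pKₐ(CH₃OH) ≈ 15.5 — strong base; alkoxides do not leave unassisted
H⁻: pKₐ(H₂) ≈ 36
methyl carbanion: pKₐ(CH₄) ≈ 48 — unstabilised carbanion; the worst conceivable leaving group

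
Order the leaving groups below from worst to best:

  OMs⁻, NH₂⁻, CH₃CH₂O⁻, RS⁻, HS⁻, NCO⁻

NH₂⁻ < CH₃CH₂O⁻ < RS⁻ < HS⁻ < NCO⁻ < OMs⁻

A good leaving group is a weak base: the lower the pKₐ of its conjugate acid, the more readily it departs.
OMs⁻: pKₐ(CH₃SO₃H (MsOH)) ≈ -1.9
NCO⁻: pKₐ(HOCN) ≈ 3.5
HS⁻: pKₐ(H₂S) ≈ 7
RS⁻: pKₐ(RSH (a thiol)) ≈ 10.5
CH₃CH₂O⁻: pKₐ(CH₃CH₂OH) ≈ 16
NH₂⁻: pKₐ(NH₃) ≈ 38
Listed from poorest to best leaving group as asked.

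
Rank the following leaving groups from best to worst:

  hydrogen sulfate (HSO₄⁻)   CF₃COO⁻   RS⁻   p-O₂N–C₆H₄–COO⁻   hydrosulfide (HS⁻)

Rank by basicity of the departing species: weakest base leaves most easily.
hydrogen sulfate (HSO₄⁻): pKₐ(H₂SO₄) ≈ -3
CF₃COO⁻: pKₐ(CF₃COOH) ≈ 0.2
p-O₂N–C₆H₄–COO⁻: pKₐ(p-nitrobenzoic acid) ≈ 3.4
hydrosulfide (HS⁻): pKₐ(H₂S) ≈ 7
RS⁻: pKₐ(RSH (a thiol)) ≈ 10.5

hydrogen sulfate (HSO₄⁻) > CF₃COO⁻ > p-O₂N–C₆H₄–COO⁻ > hydrosulfide (HS⁻) > RS⁻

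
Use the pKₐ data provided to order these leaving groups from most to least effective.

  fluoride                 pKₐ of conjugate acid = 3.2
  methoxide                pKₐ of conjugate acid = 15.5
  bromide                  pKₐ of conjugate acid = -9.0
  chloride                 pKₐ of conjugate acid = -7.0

bromide > chloride > fluoride > methoxide

Lower conjugate-acid pKₐ ⇒ weaker base ⇒ better leaving group.
Sorting by the given values: bromide (-9.0), chloride (-7.0), fluoride (3.2), methoxide (15.5).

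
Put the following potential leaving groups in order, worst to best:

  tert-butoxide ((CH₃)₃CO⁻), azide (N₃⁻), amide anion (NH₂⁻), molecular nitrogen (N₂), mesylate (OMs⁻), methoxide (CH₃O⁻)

amide anion (NH₂⁻) < tert-butoxide ((CH₃)₃CO⁻) < methoxide (CH₃O⁻) < azide (N₃⁻) < mesylate (OMs⁻) < molecular nitrogen (N₂)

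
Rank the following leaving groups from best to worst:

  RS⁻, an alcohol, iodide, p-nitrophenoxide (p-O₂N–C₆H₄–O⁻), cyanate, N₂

N₂ > iodide > an alcohol > cyanate > p-nitrophenoxide (p-O₂N–C₆H₄–O⁻) > RS⁻

Rank by basicity of the departing species: weakest base leaves most easily.
N₂: no meaningful conjugate acid; N₂ departs as an exceptionally stable neutral molecule
iodide: pKₐ(HI) ≈ -10
an alcohol: pKₐ(R'OH₂⁺) ≈ -2.4
cyanate: pKₐ(HOCN) ≈ 3.5
p-nitrophenoxide (p-O₂N–C₆H₄–O⁻): pKₐ(p-nitrophenol) ≈ 7.2
RS⁻: pKₐ(RSH (a thiol)) ≈ 10.5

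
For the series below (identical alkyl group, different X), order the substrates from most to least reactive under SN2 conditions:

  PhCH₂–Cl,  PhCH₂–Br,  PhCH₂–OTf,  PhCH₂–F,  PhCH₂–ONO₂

PhCH₂–OTf > PhCH₂–Br > PhCH₂–Cl > PhCH₂–ONO₂ > PhCH₂–F

Same R in every case — rank the leaving groups.
A good leaving group is a weak base: the lower the pKₐ of its conjugate acid, the more readily it departs.
PhCH₂–OTf loses OTf⁻: pKₐ(CF₃SO₃H (triflic acid)) ≈ -14
PhCH₂–Br loses Br⁻: pKₐ(HBr) ≈ -9
PhCH₂–Cl loses Cl⁻: pKₐ(HCl) ≈ -7
PhCH₂–ONO₂ loses NO₃⁻: pKₐ(HNO₃) ≈ -1.3
PhCH₂–F loses F⁻: pKₐ(HF) ≈ 3.2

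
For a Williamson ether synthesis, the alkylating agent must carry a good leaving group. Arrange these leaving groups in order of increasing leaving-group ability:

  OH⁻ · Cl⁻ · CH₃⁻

CH₃⁻ < OH⁻ < Cl⁻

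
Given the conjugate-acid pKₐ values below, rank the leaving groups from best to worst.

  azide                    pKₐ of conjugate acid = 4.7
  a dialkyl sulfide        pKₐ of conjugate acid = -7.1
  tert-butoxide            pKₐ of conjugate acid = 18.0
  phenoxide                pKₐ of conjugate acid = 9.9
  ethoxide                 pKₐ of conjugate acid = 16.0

a dialkyl sulfide > azide > phenoxide > ethoxide > tert-butoxide

Lower conjugate-acid pKₐ ⇒ weaker base ⇒ better leaving group.
Sorting by the given values: a dialkyl sulfide (-7.1), azide (4.7), phenoxide (9.9), ethoxide (16.0), tert-butoxide (18.0).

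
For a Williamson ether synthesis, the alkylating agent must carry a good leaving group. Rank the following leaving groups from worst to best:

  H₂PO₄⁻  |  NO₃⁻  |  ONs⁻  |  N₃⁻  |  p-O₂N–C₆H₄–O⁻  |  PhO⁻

PhO⁻ < p-O₂N–C₆H₄–O⁻ < N₃⁻ < H₂PO₄⁻ < NO₃⁻ < ONs⁻

Rank by basicity of the departing species: weakest base leaves most easily.
ONs⁻: pKₐ(p-O₂NC₆H₄SO₃H) ≈ -3.5
NO₃⁻: pKₐ(HNO₃) ≈ -1.3
H₂PO₄⁻: pKₐ(H₃PO₄) ≈ 2.1
N₃⁻: pKₐ(HN₃) ≈ 4.7
p-O₂N–C₆H₄–O⁻: pKₐ(p-nitrophenol) ≈ 7.2
PhO⁻: pKₐ(C₆H₅OH (phenol)) ≈ 10
Reversing gives the worst-to-best order requested.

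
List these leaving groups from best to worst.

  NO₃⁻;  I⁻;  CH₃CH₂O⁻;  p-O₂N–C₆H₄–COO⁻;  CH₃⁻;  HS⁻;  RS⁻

I⁻: pKₐ(HI) ≈ -10 — large, highly polarisable; very weak base
NO₃⁻: pKₐ(HNO₃) ≈ -1.3
p-O₂N–C₆H₄–COO⁻: pKₐ(p-nitrobenzoic acid) ≈ 3.4 — electron-withdrawing nitro group stabilises the carboxylate
HS⁻: pKₐ(H₂S) ≈ 7
RS⁻: pKₐ(RSH (a thiol)) ≈ 10.5
CH₃CH₂O⁻: pKₐ(CH₃CH₂OH) ≈ 16 — strong base; alkoxides do not leave unassisted
CH₃⁻: pKₐ(CH₄) ≈ 48

I⁻ > NO₃⁻ > p-O₂N–C₆H₄–COO⁻ > HS⁻ > RS⁻ > CH₃CH₂O⁻ > CH₃⁻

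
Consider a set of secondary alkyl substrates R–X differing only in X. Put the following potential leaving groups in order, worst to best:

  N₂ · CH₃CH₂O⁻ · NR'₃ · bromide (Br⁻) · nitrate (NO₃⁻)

CH₃CH₂O⁻ < NR'₃ < nitrate (NO₃⁻) < bromide (Br⁻) < N₂

N₂: no meaningful conjugate acid; N₂ departs as an exceptionally stable neutral molecule
bromide (Br⁻): pKₐ(HBr) ≈ -9
nitrate (NO₃⁻): pKₐ(HNO₃) ≈ -1.3
NR'₃: pKₐ(R'₃NH⁺) ≈ 10.7
CH₃CH₂O⁻: pKₐ(CH₃CH₂OH) ≈ 16
Listed from poorest to best leaving group as asked.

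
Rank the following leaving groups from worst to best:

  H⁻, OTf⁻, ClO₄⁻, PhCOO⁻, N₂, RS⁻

H⁻ < RS⁻ < PhCOO⁻ < ClO₄⁻ < OTf⁻ < N₂

The more stable X⁻ (or X) is on its own — i.e. the weaker a base it is — the better a leaving group it makes.
N₂: no meaningful conjugate acid; N₂ departs as an exceptionally stable neutral molecule
OTf⁻: pKₐ(CF₃SO₃H (triflic acid)) ≈ -14
ClO₄⁻: pKₐ(HClO₄) ≈ -10
PhCOO⁻: pKₐ(C₆H₅COOH) ≈ 4.2
RS⁻: pKₐ(RSH (a thiol)) ≈ 10.5
H⁻: pKₐ(H₂) ≈ 36
The question asks for worst first, so the sequence is read in increasing leaving-group ability.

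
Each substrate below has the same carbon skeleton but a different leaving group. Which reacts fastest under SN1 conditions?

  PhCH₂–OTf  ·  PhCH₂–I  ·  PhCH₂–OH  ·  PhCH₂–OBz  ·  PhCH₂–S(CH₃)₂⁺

Same R in every case — rank the leaving groups.
The more stable X⁻ (or X) is on its own — i.e. the weaker a base it is — the better a leaving group it makes.
PhCH₂–OTf loses OTf⁻: pKₐ(CF₃SO₃H (triflic acid)) ≈ -14
PhCH₂–I loses I⁻: pKₐ(HI) ≈ -10
PhCH₂–S(CH₃)₂⁺ loses SR'₂: pKₐ(R'₂SH⁺) ≈ -7
PhCH₂–OBz loses PhCOO⁻: pKₐ(C₆H₅COOH) ≈ 4.2
PhCH₂–OH loses OH⁻: pKₐ(H₂O) ≈ 15.7

PhCH₂–OTf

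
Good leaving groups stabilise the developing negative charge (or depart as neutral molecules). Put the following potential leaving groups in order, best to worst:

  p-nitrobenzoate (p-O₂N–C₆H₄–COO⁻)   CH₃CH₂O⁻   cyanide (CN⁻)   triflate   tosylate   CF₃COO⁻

A good leaving group is a weak base: the lower the pKₐ of its conjugate acid, the more readily it departs.
triflate: pKₐ(CF₃SO₃H (triflic acid)) ≈ -14
tosylate: pKₐ(p-CH₃C₆H₄SO₃H (TsOH)) ≈ -2.8 — resonance-delocalised arenesulfonate
CF₃COO⁻: pKₐ(CF₃COOH) ≈ 0.2 — strongly electron-withdrawing CF₃ stabilises the carboxylate
p-nitrobenzoate (p-O₂N–C₆H₄–COO⁻): pKₐ(p-nitrobenzoic acid) ≈ 3.4
cyanide (CN⁻): pKₐ(HCN) ≈ 9.2
CH₃CH₂O⁻: pKₐ(CH₃CH₂OH) ≈ 16

triflate > tosylate > CF₃COO⁻ > p-nitrobenzoate (p-O₂N–C₆H₄–COO⁻) > cyanide (CN⁻) > CH₃CH₂O⁻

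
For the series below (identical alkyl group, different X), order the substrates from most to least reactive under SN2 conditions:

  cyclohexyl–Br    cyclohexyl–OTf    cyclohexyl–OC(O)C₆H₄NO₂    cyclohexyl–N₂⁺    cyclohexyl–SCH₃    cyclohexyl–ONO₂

cyclohexyl–N₂⁺ > cyclohexyl–OTf > cyclohexyl–Br > cyclohexyl–ONO₂ > cyclohexyl–OC(O)C₆H₄NO₂ > cyclohexyl–SCH₃

With the same alkyl group throughout, only the leaving group differentiates the rates.
A good leaving group is a weak base: the lower the pKₐ of its conjugate acid, the more readily it departs.
cyclohexyl–N₂⁺ loses N₂: no meaningful conjugate acid; N₂ departs as an exceptionally stable neutral molecule
cyclohexyl–OTf loses OTf⁻: pKₐ(CF₃SO₃H (triflic acid)) ≈ -14
cyclohexyl–Br loses Br⁻: pKₐ(HBr) ≈ -9
cyclohexyl–ONO₂ loses NO₃⁻: pKₐ(HNO₃) ≈ -1.3
cyclohexyl–OC(O)C₆H₄NO₂ loses p-O₂N–C₆H₄–COO⁻: pKₐ(p-nitrobenzoic acid) ≈ 3.4
cyclohexyl–SCH₃ loses RS⁻: pKₐ(RSH (a thiol)) ≈ 10.5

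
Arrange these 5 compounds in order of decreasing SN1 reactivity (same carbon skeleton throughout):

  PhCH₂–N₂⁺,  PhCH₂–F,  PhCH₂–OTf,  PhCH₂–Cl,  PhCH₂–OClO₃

PhCH₂–N₂⁺ > PhCH₂–OTf > PhCH₂–OClO₃ > PhCH₂–Cl > PhCH₂–F

The skeletons are identical, so relative rate is governed entirely by leaving-group ability.
The more stable X⁻ (or X) is on its own — i.e. the weaker a base it is — the better a leaving group it makes.
PhCH₂–N₂⁺ loses N₂: no meaningful conjugate acid; N₂ departs as an exceptionally stable neutral molecule
PhCH₂–OTf loses OTf⁻: pKₐ(CF₃SO₃H (triflic acid)) ≈ -14
PhCH₂–OClO₃ loses ClO₄⁻: pKₐ(HClO₄) ≈ -10
PhCH₂–Cl loses Cl⁻: pKₐ(HCl) ≈ -7
PhCH₂–F loses F⁻: pKₐ(HF) ≈ 3.2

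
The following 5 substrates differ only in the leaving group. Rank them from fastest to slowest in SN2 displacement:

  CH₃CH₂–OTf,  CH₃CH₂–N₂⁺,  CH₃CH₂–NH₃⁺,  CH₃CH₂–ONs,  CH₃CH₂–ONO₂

CH₃CH₂–N₂⁺ > CH₃CH₂–OTf > CH₃CH₂–ONs > CH₃CH₂–ONO₂ > CH₃CH₂–NH₃⁺

With the same alkyl group throughout, only the leaving group differentiates the rates.
The more stable X⁻ (or X) is on its own — i.e. the weaker a base it is — the better a leaving group it makes.
CH₃CH₂–N₂⁺ loses N₂: no meaningful conjugate acid; N₂ departs as an exceptionally stable neutral molecule
CH₃CH₂–OTf loses OTf⁻: pKₐ(CF₃SO₃H (triflic acid)) ≈ -14
CH₃CH₂–ONs loses ONs⁻: pKₐ(p-O₂NC₆H₄SO₃H) ≈ -3.5
CH₃CH₂–ONO₂ loses NO₃⁻: pKₐ(HNO₃) ≈ -1.3
CH₃CH₂–NH₃⁺ loses NH₃: pKₐ(NH₄⁺) ≈ 9.2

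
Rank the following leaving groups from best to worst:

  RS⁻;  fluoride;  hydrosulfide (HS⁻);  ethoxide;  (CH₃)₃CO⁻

A good leaving group is a weak base: the lower the pKₐ of its conjugate acid, the more readily it departs.
fluoride: pKₐ(HF) ≈ 3.2
hydrosulfide (HS⁻): pKₐ(H₂S) ≈ 7
RS⁻: pKₐ(RSH (a thiol)) ≈ 10.5
ethoxide: pKₐ(CH₃CH₂OH) ≈ 16
(CH₃)₃CO⁻: pKₐ(t-BuOH) ≈ 18

fluoride > hydrosulfide (HS⁻) > RS⁻ > ethoxide > (CH₃)₃CO⁻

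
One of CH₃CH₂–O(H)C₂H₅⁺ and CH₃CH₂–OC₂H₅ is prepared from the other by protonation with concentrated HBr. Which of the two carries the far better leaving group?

From CH₃CH₂–OC₂H₅ the departing group would be CH₃CH₂O⁻ (pKₐ(CH₃CH₂OH) ≈ 16). Strong base; alkoxides do not leave unassisted.
From CH₃CH₂–O(H)C₂H₅⁺ the leaving group is R'OH (pKₐ(R'OH₂⁺) ≈ -2.4). Neutral; leaves from a protonated ether (an oxonium ion, R–O(H)R'⁺).
Protonation with concentrated HBr works by allowing neutral ethanol, rather than ethoxide, to depart, making CH₃CH₂–O(H)C₂H₅⁺ enormously more reactive.

CH₃CH₂–O(H)C₂H₅⁺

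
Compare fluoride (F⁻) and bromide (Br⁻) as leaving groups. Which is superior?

bromide (Br⁻) is the better leaving group.
pKₐ(HBr) ≈ -9 versus pKₐ(HF) ≈ 3.2: bromide (Br⁻) is the much weaker base.
Weak base; good leaving group.

bromide (Br⁻)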